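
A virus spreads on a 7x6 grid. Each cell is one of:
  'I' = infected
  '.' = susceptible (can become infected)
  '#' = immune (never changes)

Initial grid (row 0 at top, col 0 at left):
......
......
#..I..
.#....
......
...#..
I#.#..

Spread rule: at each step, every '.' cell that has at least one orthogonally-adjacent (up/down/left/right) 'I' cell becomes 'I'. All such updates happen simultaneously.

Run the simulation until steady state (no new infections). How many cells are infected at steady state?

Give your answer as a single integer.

Answer: 37

Derivation:
Step 0 (initial): 2 infected
Step 1: +5 new -> 7 infected
Step 2: +10 new -> 17 infected
Step 3: +10 new -> 27 infected
Step 4: +6 new -> 33 infected
Step 5: +3 new -> 36 infected
Step 6: +1 new -> 37 infected
Step 7: +0 new -> 37 infected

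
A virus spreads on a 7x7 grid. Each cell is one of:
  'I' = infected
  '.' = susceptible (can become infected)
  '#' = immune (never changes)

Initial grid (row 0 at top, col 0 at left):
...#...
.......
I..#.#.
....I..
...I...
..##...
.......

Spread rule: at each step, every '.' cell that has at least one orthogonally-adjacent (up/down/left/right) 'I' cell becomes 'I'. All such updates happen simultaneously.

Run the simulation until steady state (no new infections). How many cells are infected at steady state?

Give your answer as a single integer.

Step 0 (initial): 3 infected
Step 1: +8 new -> 11 infected
Step 2: +11 new -> 22 infected
Step 3: +11 new -> 33 infected
Step 4: +8 new -> 41 infected
Step 5: +3 new -> 44 infected
Step 6: +0 new -> 44 infected

Answer: 44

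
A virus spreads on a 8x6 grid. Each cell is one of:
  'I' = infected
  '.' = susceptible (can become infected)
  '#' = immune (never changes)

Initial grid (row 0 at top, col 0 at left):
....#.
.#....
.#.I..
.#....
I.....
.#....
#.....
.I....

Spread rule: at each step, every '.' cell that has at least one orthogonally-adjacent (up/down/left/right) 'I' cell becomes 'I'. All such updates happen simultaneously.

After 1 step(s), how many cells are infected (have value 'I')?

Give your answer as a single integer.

Answer: 13

Derivation:
Step 0 (initial): 3 infected
Step 1: +10 new -> 13 infected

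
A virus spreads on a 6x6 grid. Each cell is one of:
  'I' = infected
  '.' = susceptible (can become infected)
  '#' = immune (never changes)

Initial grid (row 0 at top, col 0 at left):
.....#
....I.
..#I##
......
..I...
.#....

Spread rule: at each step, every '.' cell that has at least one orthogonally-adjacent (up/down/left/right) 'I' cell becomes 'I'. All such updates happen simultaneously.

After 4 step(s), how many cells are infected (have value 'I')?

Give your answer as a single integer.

Answer: 30

Derivation:
Step 0 (initial): 3 infected
Step 1: +8 new -> 11 infected
Step 2: +7 new -> 18 infected
Step 3: +8 new -> 26 infected
Step 4: +4 new -> 30 infected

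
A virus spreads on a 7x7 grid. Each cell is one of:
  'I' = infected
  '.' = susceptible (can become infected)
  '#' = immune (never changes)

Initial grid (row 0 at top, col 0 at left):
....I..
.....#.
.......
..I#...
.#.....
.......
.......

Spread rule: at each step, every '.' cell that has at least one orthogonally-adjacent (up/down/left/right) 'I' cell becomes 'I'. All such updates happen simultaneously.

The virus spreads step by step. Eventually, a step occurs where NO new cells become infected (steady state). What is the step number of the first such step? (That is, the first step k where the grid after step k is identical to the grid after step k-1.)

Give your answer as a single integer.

Answer: 8

Derivation:
Step 0 (initial): 2 infected
Step 1: +6 new -> 8 infected
Step 2: +10 new -> 18 infected
Step 3: +11 new -> 29 infected
Step 4: +9 new -> 38 infected
Step 5: +5 new -> 43 infected
Step 6: +2 new -> 45 infected
Step 7: +1 new -> 46 infected
Step 8: +0 new -> 46 infected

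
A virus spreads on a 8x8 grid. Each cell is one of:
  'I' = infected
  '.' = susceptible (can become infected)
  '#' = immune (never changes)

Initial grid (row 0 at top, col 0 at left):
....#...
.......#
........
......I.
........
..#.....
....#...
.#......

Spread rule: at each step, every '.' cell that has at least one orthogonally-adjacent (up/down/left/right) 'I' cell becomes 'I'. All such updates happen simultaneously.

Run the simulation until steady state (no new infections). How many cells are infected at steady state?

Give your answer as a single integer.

Answer: 59

Derivation:
Step 0 (initial): 1 infected
Step 1: +4 new -> 5 infected
Step 2: +7 new -> 12 infected
Step 3: +8 new -> 20 infected
Step 4: +10 new -> 30 infected
Step 5: +7 new -> 37 infected
Step 6: +7 new -> 44 infected
Step 7: +7 new -> 51 infected
Step 8: +5 new -> 56 infected
Step 9: +2 new -> 58 infected
Step 10: +1 new -> 59 infected
Step 11: +0 new -> 59 infected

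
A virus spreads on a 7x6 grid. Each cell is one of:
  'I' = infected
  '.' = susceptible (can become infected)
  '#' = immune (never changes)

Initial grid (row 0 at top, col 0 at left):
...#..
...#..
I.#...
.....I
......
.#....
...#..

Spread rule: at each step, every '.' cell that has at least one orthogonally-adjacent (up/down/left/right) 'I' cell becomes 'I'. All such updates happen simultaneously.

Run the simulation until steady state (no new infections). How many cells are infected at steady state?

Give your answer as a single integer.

Step 0 (initial): 2 infected
Step 1: +6 new -> 8 infected
Step 2: +9 new -> 17 infected
Step 3: +11 new -> 28 infected
Step 4: +6 new -> 34 infected
Step 5: +2 new -> 36 infected
Step 6: +1 new -> 37 infected
Step 7: +0 new -> 37 infected

Answer: 37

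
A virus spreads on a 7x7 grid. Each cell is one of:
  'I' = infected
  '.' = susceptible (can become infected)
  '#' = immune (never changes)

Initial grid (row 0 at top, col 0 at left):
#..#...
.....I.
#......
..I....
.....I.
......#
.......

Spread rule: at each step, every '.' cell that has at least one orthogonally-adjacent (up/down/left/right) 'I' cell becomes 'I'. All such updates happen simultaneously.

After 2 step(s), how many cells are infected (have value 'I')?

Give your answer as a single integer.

Answer: 31

Derivation:
Step 0 (initial): 3 infected
Step 1: +12 new -> 15 infected
Step 2: +16 new -> 31 infected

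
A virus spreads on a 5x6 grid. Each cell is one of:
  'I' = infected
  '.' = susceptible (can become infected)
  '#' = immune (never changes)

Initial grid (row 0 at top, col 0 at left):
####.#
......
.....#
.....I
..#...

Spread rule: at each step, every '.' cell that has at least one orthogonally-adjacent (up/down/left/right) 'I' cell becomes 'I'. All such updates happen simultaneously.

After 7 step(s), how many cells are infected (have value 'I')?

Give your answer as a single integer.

Step 0 (initial): 1 infected
Step 1: +2 new -> 3 infected
Step 2: +3 new -> 6 infected
Step 3: +4 new -> 10 infected
Step 4: +5 new -> 15 infected
Step 5: +4 new -> 19 infected
Step 6: +3 new -> 22 infected
Step 7: +1 new -> 23 infected

Answer: 23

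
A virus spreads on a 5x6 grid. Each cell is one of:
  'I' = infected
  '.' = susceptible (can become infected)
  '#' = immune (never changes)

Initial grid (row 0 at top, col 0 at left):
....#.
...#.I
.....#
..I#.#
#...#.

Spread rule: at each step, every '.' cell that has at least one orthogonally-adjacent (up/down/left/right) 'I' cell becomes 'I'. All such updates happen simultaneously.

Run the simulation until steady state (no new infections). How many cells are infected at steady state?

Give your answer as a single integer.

Answer: 22

Derivation:
Step 0 (initial): 2 infected
Step 1: +5 new -> 7 infected
Step 2: +7 new -> 14 infected
Step 3: +4 new -> 18 infected
Step 4: +3 new -> 21 infected
Step 5: +1 new -> 22 infected
Step 6: +0 new -> 22 infected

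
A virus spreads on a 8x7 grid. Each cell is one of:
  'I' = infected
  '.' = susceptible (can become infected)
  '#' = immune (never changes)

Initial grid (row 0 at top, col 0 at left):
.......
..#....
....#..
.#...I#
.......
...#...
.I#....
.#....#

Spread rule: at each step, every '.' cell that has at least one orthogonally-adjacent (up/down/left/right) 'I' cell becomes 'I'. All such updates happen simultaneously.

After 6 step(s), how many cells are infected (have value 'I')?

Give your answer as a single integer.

Step 0 (initial): 2 infected
Step 1: +5 new -> 7 infected
Step 2: +10 new -> 17 infected
Step 3: +11 new -> 28 infected
Step 4: +8 new -> 36 infected
Step 5: +5 new -> 41 infected
Step 6: +4 new -> 45 infected

Answer: 45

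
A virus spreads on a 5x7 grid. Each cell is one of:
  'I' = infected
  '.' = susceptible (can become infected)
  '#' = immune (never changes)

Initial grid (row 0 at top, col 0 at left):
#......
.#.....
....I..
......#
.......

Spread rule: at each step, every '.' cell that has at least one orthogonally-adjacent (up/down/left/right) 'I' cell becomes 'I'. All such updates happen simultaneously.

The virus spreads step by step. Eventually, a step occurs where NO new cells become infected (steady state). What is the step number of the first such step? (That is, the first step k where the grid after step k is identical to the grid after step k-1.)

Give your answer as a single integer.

Answer: 7

Derivation:
Step 0 (initial): 1 infected
Step 1: +4 new -> 5 infected
Step 2: +8 new -> 13 infected
Step 3: +8 new -> 21 infected
Step 4: +6 new -> 27 infected
Step 5: +4 new -> 31 infected
Step 6: +1 new -> 32 infected
Step 7: +0 new -> 32 infected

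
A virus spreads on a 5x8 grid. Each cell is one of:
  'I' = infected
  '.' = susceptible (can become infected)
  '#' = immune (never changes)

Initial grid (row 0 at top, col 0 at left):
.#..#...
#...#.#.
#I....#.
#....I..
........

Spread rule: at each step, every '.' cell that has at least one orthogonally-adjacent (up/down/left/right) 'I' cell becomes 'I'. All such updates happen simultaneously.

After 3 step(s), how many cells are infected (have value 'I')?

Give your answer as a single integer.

Answer: 27

Derivation:
Step 0 (initial): 2 infected
Step 1: +7 new -> 9 infected
Step 2: +10 new -> 19 infected
Step 3: +8 new -> 27 infected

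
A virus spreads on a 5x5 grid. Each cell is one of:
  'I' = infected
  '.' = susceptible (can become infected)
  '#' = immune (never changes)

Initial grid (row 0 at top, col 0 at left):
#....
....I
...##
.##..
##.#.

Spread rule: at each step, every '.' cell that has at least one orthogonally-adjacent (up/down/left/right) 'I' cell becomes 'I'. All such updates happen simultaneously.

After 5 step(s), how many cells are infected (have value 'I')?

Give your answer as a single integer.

Answer: 12

Derivation:
Step 0 (initial): 1 infected
Step 1: +2 new -> 3 infected
Step 2: +2 new -> 5 infected
Step 3: +3 new -> 8 infected
Step 4: +3 new -> 11 infected
Step 5: +1 new -> 12 infected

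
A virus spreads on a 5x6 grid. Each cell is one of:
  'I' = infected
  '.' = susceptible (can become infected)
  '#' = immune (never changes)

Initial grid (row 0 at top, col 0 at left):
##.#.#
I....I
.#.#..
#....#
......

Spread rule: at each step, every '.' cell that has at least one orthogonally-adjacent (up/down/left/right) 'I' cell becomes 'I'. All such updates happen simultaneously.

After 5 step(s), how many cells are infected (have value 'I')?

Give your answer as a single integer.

Answer: 20

Derivation:
Step 0 (initial): 2 infected
Step 1: +4 new -> 6 infected
Step 2: +4 new -> 10 infected
Step 3: +3 new -> 13 infected
Step 4: +3 new -> 16 infected
Step 5: +4 new -> 20 infected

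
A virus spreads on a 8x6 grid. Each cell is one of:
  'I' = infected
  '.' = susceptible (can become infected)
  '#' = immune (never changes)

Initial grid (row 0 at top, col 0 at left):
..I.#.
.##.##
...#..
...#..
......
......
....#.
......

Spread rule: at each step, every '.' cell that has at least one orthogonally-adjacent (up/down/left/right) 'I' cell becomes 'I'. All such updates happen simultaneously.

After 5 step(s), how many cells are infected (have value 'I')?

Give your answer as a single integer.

Answer: 9

Derivation:
Step 0 (initial): 1 infected
Step 1: +2 new -> 3 infected
Step 2: +2 new -> 5 infected
Step 3: +1 new -> 6 infected
Step 4: +1 new -> 7 infected
Step 5: +2 new -> 9 infected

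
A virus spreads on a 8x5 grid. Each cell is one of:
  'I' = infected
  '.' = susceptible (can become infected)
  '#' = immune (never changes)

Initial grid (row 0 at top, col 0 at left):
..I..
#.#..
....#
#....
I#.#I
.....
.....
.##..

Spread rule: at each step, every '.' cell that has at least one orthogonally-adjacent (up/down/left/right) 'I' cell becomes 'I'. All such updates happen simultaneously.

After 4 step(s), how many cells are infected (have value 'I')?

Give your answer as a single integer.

Step 0 (initial): 3 infected
Step 1: +5 new -> 8 infected
Step 2: +9 new -> 17 infected
Step 3: +9 new -> 26 infected
Step 4: +6 new -> 32 infected

Answer: 32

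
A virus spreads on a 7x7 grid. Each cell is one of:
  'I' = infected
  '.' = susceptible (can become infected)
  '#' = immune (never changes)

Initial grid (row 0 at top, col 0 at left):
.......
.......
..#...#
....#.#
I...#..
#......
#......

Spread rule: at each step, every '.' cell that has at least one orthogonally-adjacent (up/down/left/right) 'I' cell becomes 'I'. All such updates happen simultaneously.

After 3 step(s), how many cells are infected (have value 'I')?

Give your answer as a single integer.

Answer: 13

Derivation:
Step 0 (initial): 1 infected
Step 1: +2 new -> 3 infected
Step 2: +4 new -> 7 infected
Step 3: +6 new -> 13 infected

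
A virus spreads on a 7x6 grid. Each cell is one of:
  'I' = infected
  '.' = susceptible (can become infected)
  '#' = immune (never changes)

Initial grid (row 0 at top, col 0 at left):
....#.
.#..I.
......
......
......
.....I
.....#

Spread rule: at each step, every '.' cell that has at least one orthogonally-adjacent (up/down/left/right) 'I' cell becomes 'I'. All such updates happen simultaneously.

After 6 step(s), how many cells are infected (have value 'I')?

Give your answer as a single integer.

Answer: 39

Derivation:
Step 0 (initial): 2 infected
Step 1: +5 new -> 7 infected
Step 2: +10 new -> 17 infected
Step 3: +6 new -> 23 infected
Step 4: +6 new -> 29 infected
Step 5: +6 new -> 35 infected
Step 6: +4 new -> 39 infected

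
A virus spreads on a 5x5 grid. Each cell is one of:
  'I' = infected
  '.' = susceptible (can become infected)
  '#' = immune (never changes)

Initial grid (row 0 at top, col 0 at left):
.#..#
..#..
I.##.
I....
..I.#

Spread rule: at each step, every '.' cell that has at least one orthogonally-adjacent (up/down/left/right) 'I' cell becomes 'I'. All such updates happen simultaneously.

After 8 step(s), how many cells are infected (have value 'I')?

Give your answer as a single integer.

Answer: 19

Derivation:
Step 0 (initial): 3 infected
Step 1: +7 new -> 10 infected
Step 2: +3 new -> 13 infected
Step 3: +1 new -> 14 infected
Step 4: +1 new -> 15 infected
Step 5: +1 new -> 16 infected
Step 6: +1 new -> 17 infected
Step 7: +1 new -> 18 infected
Step 8: +1 new -> 19 infected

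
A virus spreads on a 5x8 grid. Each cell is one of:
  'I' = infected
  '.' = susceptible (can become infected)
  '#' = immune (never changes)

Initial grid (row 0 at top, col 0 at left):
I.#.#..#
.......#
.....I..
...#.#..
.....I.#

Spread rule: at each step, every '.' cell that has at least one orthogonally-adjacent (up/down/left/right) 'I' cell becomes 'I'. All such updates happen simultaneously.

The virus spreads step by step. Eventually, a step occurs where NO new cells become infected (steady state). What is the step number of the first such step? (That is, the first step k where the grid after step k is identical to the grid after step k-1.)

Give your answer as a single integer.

Answer: 5

Derivation:
Step 0 (initial): 3 infected
Step 1: +7 new -> 10 infected
Step 2: +10 new -> 20 infected
Step 3: +8 new -> 28 infected
Step 4: +5 new -> 33 infected
Step 5: +0 new -> 33 infected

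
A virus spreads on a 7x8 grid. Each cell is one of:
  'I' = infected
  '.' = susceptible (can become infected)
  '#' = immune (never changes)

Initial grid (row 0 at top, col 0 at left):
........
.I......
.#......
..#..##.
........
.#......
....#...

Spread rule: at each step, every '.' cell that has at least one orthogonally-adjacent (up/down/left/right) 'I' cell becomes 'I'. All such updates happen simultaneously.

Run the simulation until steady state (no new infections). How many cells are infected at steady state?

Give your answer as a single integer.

Step 0 (initial): 1 infected
Step 1: +3 new -> 4 infected
Step 2: +5 new -> 9 infected
Step 3: +4 new -> 13 infected
Step 4: +6 new -> 19 infected
Step 5: +7 new -> 26 infected
Step 6: +7 new -> 33 infected
Step 7: +7 new -> 40 infected
Step 8: +4 new -> 44 infected
Step 9: +3 new -> 47 infected
Step 10: +2 new -> 49 infected
Step 11: +1 new -> 50 infected
Step 12: +0 new -> 50 infected

Answer: 50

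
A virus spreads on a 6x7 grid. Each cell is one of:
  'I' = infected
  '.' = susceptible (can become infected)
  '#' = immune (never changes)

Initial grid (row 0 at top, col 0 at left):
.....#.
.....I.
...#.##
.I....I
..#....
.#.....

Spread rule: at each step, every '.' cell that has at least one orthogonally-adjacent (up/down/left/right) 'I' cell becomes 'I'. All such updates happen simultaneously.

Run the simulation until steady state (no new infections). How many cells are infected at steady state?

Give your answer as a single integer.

Answer: 36

Derivation:
Step 0 (initial): 3 infected
Step 1: +8 new -> 11 infected
Step 2: +12 new -> 23 infected
Step 3: +8 new -> 31 infected
Step 4: +4 new -> 35 infected
Step 5: +1 new -> 36 infected
Step 6: +0 new -> 36 infected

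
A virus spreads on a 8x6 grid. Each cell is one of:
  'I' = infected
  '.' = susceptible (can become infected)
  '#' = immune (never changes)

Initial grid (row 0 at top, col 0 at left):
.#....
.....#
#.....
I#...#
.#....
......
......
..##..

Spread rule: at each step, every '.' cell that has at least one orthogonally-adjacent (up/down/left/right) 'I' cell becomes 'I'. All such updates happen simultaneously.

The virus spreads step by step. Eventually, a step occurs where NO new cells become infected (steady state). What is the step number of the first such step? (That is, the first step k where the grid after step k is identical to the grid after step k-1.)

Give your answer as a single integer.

Step 0 (initial): 1 infected
Step 1: +1 new -> 2 infected
Step 2: +1 new -> 3 infected
Step 3: +2 new -> 5 infected
Step 4: +3 new -> 8 infected
Step 5: +4 new -> 12 infected
Step 6: +4 new -> 16 infected
Step 7: +5 new -> 21 infected
Step 8: +7 new -> 28 infected
Step 9: +5 new -> 33 infected
Step 10: +4 new -> 37 infected
Step 11: +2 new -> 39 infected
Step 12: +1 new -> 40 infected
Step 13: +0 new -> 40 infected

Answer: 13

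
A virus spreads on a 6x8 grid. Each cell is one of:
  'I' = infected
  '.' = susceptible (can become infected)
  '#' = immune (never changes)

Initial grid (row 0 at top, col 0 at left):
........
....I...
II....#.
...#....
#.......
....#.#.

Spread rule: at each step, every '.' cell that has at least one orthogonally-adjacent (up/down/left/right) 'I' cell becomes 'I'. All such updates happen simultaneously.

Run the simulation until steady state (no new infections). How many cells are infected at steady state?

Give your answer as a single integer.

Step 0 (initial): 3 infected
Step 1: +9 new -> 12 infected
Step 2: +11 new -> 23 infected
Step 3: +7 new -> 30 infected
Step 4: +7 new -> 37 infected
Step 5: +4 new -> 41 infected
Step 6: +1 new -> 42 infected
Step 7: +1 new -> 43 infected
Step 8: +0 new -> 43 infected

Answer: 43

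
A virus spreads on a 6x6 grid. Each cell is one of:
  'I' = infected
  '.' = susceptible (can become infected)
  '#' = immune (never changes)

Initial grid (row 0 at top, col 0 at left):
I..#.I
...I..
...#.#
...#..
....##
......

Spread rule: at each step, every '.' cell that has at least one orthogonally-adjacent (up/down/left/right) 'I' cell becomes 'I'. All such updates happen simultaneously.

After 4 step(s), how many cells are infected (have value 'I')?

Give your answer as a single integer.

Answer: 22

Derivation:
Step 0 (initial): 3 infected
Step 1: +6 new -> 9 infected
Step 2: +5 new -> 14 infected
Step 3: +4 new -> 18 infected
Step 4: +4 new -> 22 infected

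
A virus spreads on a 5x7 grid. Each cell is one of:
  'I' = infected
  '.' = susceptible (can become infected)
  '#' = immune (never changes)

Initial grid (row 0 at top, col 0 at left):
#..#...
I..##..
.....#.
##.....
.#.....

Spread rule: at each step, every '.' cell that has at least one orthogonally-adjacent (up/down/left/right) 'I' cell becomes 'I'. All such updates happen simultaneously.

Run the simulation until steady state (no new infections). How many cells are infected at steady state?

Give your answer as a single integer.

Step 0 (initial): 1 infected
Step 1: +2 new -> 3 infected
Step 2: +3 new -> 6 infected
Step 3: +2 new -> 8 infected
Step 4: +2 new -> 10 infected
Step 5: +3 new -> 13 infected
Step 6: +2 new -> 15 infected
Step 7: +2 new -> 17 infected
Step 8: +2 new -> 19 infected
Step 9: +2 new -> 21 infected
Step 10: +1 new -> 22 infected
Step 11: +2 new -> 24 infected
Step 12: +1 new -> 25 infected
Step 13: +1 new -> 26 infected
Step 14: +0 new -> 26 infected

Answer: 26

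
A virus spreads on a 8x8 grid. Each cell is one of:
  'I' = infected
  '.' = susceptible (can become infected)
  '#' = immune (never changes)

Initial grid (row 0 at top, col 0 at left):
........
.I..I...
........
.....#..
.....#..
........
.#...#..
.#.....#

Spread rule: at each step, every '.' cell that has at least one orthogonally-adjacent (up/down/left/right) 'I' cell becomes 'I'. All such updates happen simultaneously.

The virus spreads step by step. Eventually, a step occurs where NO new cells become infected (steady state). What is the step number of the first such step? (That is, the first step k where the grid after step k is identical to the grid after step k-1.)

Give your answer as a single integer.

Answer: 9

Derivation:
Step 0 (initial): 2 infected
Step 1: +8 new -> 10 infected
Step 2: +11 new -> 21 infected
Step 3: +8 new -> 29 infected
Step 4: +8 new -> 37 infected
Step 5: +7 new -> 44 infected
Step 6: +6 new -> 50 infected
Step 7: +6 new -> 56 infected
Step 8: +2 new -> 58 infected
Step 9: +0 new -> 58 infected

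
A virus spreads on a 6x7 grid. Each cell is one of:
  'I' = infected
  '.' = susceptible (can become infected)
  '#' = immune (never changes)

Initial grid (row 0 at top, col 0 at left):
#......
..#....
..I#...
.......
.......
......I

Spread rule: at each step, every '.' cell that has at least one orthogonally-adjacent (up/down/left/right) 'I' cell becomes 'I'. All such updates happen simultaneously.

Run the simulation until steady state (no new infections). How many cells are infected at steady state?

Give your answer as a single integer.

Answer: 39

Derivation:
Step 0 (initial): 2 infected
Step 1: +4 new -> 6 infected
Step 2: +8 new -> 14 infected
Step 3: +11 new -> 25 infected
Step 4: +6 new -> 31 infected
Step 5: +5 new -> 36 infected
Step 6: +3 new -> 39 infected
Step 7: +0 new -> 39 infected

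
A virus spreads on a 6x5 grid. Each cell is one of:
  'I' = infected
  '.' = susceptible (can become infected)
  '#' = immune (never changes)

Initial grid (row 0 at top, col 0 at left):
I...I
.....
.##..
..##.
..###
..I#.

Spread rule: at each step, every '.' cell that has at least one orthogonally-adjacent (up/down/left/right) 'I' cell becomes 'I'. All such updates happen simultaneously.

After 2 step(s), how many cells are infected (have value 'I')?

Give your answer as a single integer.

Step 0 (initial): 3 infected
Step 1: +5 new -> 8 infected
Step 2: +7 new -> 15 infected

Answer: 15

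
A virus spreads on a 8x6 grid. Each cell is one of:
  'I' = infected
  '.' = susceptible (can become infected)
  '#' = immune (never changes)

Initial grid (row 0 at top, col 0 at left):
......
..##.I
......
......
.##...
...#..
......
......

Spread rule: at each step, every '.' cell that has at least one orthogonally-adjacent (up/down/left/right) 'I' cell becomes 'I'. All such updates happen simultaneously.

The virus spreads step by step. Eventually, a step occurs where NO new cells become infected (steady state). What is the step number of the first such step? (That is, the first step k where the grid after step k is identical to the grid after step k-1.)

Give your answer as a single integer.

Answer: 12

Derivation:
Step 0 (initial): 1 infected
Step 1: +3 new -> 4 infected
Step 2: +3 new -> 7 infected
Step 3: +4 new -> 11 infected
Step 4: +5 new -> 16 infected
Step 5: +6 new -> 22 infected
Step 6: +6 new -> 28 infected
Step 7: +4 new -> 32 infected
Step 8: +3 new -> 35 infected
Step 9: +4 new -> 39 infected
Step 10: +3 new -> 42 infected
Step 11: +1 new -> 43 infected
Step 12: +0 new -> 43 infected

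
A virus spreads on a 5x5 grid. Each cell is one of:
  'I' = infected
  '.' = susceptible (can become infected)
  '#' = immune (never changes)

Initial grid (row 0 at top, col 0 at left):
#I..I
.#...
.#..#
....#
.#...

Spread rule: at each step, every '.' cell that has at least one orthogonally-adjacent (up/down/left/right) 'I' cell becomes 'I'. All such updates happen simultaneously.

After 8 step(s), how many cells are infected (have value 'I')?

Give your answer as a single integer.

Step 0 (initial): 2 infected
Step 1: +3 new -> 5 infected
Step 2: +2 new -> 7 infected
Step 3: +2 new -> 9 infected
Step 4: +2 new -> 11 infected
Step 5: +3 new -> 14 infected
Step 6: +2 new -> 16 infected
Step 7: +2 new -> 18 infected
Step 8: +1 new -> 19 infected

Answer: 19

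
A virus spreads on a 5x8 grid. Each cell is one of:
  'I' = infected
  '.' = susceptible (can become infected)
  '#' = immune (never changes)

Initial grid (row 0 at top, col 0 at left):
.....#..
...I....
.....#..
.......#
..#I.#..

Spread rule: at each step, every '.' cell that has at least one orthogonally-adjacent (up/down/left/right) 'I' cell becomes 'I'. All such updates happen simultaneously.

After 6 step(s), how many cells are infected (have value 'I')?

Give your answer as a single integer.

Step 0 (initial): 2 infected
Step 1: +6 new -> 8 infected
Step 2: +8 new -> 16 infected
Step 3: +6 new -> 22 infected
Step 4: +8 new -> 30 infected
Step 5: +4 new -> 34 infected
Step 6: +1 new -> 35 infected

Answer: 35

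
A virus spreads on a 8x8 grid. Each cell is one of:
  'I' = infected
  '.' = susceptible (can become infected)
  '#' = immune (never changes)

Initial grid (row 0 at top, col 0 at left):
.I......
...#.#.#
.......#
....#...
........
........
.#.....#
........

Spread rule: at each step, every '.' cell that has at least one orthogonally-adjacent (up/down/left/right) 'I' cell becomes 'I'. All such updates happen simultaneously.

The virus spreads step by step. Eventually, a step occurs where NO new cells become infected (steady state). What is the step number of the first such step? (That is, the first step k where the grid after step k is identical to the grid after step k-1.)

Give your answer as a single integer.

Step 0 (initial): 1 infected
Step 1: +3 new -> 4 infected
Step 2: +4 new -> 8 infected
Step 3: +4 new -> 12 infected
Step 4: +6 new -> 18 infected
Step 5: +6 new -> 24 infected
Step 6: +6 new -> 30 infected
Step 7: +6 new -> 36 infected
Step 8: +6 new -> 42 infected
Step 9: +6 new -> 48 infected
Step 10: +4 new -> 52 infected
Step 11: +3 new -> 55 infected
Step 12: +1 new -> 56 infected
Step 13: +1 new -> 57 infected
Step 14: +0 new -> 57 infected

Answer: 14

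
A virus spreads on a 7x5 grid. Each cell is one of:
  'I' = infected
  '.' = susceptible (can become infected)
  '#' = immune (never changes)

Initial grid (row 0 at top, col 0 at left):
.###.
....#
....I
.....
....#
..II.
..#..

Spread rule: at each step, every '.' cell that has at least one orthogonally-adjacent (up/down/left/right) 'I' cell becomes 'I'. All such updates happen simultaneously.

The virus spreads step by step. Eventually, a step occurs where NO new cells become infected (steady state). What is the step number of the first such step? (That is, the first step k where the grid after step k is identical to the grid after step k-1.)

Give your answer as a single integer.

Answer: 7

Derivation:
Step 0 (initial): 3 infected
Step 1: +7 new -> 10 infected
Step 2: +8 new -> 18 infected
Step 3: +5 new -> 23 infected
Step 4: +3 new -> 26 infected
Step 5: +1 new -> 27 infected
Step 6: +1 new -> 28 infected
Step 7: +0 new -> 28 infected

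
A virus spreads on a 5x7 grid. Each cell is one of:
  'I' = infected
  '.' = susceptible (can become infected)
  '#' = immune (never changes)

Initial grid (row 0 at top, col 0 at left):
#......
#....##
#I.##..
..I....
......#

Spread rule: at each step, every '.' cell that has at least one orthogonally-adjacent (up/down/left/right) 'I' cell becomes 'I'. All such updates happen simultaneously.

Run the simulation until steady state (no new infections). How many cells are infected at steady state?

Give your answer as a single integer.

Step 0 (initial): 2 infected
Step 1: +5 new -> 7 infected
Step 2: +6 new -> 13 infected
Step 3: +5 new -> 18 infected
Step 4: +5 new -> 23 infected
Step 5: +2 new -> 25 infected
Step 6: +1 new -> 26 infected
Step 7: +1 new -> 27 infected
Step 8: +0 new -> 27 infected

Answer: 27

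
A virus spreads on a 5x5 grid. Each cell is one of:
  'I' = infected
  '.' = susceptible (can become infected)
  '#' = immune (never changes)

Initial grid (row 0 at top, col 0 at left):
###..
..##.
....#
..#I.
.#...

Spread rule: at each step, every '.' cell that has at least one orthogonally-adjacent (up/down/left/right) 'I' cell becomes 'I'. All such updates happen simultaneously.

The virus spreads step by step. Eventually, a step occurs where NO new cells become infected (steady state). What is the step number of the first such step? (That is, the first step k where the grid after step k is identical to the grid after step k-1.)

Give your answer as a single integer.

Answer: 7

Derivation:
Step 0 (initial): 1 infected
Step 1: +3 new -> 4 infected
Step 2: +3 new -> 7 infected
Step 3: +1 new -> 8 infected
Step 4: +3 new -> 11 infected
Step 5: +2 new -> 13 infected
Step 6: +1 new -> 14 infected
Step 7: +0 new -> 14 infected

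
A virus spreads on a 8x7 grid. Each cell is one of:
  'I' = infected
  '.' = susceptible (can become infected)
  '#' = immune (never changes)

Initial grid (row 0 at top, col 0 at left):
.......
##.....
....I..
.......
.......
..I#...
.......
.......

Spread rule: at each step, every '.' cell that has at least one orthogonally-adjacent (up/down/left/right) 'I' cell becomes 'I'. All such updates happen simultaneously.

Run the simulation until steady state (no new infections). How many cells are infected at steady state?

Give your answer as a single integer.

Step 0 (initial): 2 infected
Step 1: +7 new -> 9 infected
Step 2: +15 new -> 24 infected
Step 3: +14 new -> 38 infected
Step 4: +9 new -> 47 infected
Step 5: +4 new -> 51 infected
Step 6: +2 new -> 53 infected
Step 7: +0 new -> 53 infected

Answer: 53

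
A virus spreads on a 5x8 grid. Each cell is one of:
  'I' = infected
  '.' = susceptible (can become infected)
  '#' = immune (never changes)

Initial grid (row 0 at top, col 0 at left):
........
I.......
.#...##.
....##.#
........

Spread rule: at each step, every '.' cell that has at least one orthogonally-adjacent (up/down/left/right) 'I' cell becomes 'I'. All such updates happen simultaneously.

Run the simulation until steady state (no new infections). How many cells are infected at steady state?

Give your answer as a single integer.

Answer: 34

Derivation:
Step 0 (initial): 1 infected
Step 1: +3 new -> 4 infected
Step 2: +3 new -> 7 infected
Step 3: +5 new -> 12 infected
Step 4: +5 new -> 17 infected
Step 5: +5 new -> 22 infected
Step 6: +3 new -> 25 infected
Step 7: +3 new -> 28 infected
Step 8: +3 new -> 31 infected
Step 9: +1 new -> 32 infected
Step 10: +2 new -> 34 infected
Step 11: +0 new -> 34 infected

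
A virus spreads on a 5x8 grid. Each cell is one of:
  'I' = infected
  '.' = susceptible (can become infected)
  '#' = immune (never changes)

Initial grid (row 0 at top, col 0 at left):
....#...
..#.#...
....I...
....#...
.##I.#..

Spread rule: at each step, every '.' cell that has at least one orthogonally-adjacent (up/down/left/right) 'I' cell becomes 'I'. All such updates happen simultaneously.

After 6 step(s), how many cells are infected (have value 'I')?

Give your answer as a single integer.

Step 0 (initial): 2 infected
Step 1: +4 new -> 6 infected
Step 2: +6 new -> 12 infected
Step 3: +7 new -> 19 infected
Step 4: +8 new -> 27 infected
Step 5: +5 new -> 32 infected
Step 6: +1 new -> 33 infected

Answer: 33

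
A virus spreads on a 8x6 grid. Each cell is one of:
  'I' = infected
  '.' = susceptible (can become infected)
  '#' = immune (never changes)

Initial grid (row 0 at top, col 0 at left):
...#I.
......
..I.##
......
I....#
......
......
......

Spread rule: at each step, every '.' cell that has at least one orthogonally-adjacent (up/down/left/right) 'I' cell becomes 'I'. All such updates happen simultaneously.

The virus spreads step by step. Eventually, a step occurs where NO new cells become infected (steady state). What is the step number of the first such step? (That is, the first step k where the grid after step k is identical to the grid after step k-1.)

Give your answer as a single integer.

Answer: 9

Derivation:
Step 0 (initial): 3 infected
Step 1: +9 new -> 12 infected
Step 2: +10 new -> 22 infected
Step 3: +7 new -> 29 infected
Step 4: +6 new -> 35 infected
Step 5: +3 new -> 38 infected
Step 6: +3 new -> 41 infected
Step 7: +2 new -> 43 infected
Step 8: +1 new -> 44 infected
Step 9: +0 new -> 44 infected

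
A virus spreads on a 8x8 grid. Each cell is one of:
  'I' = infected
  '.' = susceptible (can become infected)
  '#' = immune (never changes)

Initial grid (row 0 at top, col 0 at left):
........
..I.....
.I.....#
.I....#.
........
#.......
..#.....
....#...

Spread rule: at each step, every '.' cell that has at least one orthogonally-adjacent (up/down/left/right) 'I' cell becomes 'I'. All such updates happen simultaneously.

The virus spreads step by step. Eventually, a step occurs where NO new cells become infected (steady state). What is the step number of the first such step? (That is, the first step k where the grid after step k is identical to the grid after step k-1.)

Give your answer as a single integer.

Answer: 11

Derivation:
Step 0 (initial): 3 infected
Step 1: +8 new -> 11 infected
Step 2: +9 new -> 20 infected
Step 3: +8 new -> 28 infected
Step 4: +8 new -> 36 infected
Step 5: +8 new -> 44 infected
Step 6: +5 new -> 49 infected
Step 7: +3 new -> 52 infected
Step 8: +4 new -> 56 infected
Step 9: +2 new -> 58 infected
Step 10: +1 new -> 59 infected
Step 11: +0 new -> 59 infected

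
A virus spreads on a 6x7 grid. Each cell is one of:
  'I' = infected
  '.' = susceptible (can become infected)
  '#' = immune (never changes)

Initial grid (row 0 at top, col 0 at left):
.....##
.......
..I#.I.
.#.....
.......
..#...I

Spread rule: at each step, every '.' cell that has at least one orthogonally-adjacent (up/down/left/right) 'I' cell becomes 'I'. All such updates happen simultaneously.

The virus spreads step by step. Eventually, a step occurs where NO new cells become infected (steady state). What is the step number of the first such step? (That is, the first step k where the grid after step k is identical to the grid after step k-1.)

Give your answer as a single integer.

Answer: 6

Derivation:
Step 0 (initial): 3 infected
Step 1: +9 new -> 12 infected
Step 2: +12 new -> 24 infected
Step 3: +9 new -> 33 infected
Step 4: +3 new -> 36 infected
Step 5: +1 new -> 37 infected
Step 6: +0 new -> 37 infected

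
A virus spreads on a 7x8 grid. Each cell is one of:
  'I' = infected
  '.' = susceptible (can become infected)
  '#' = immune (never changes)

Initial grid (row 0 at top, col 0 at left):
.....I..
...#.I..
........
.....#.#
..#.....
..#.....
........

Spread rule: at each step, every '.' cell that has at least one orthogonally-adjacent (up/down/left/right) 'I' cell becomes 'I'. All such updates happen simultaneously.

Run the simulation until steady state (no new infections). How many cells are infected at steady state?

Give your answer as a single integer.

Step 0 (initial): 2 infected
Step 1: +5 new -> 7 infected
Step 2: +5 new -> 12 infected
Step 3: +5 new -> 17 infected
Step 4: +6 new -> 23 infected
Step 5: +9 new -> 32 infected
Step 6: +8 new -> 40 infected
Step 7: +5 new -> 45 infected
Step 8: +3 new -> 48 infected
Step 9: +2 new -> 50 infected
Step 10: +1 new -> 51 infected
Step 11: +0 new -> 51 infected

Answer: 51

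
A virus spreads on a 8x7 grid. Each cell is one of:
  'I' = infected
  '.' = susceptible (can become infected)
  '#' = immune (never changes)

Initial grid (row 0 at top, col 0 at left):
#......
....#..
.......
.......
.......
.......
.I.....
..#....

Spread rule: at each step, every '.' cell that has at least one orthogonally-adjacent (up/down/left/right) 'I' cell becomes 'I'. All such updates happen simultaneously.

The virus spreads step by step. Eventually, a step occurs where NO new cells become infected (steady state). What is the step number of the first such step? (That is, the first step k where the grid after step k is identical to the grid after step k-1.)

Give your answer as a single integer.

Step 0 (initial): 1 infected
Step 1: +4 new -> 5 infected
Step 2: +5 new -> 10 infected
Step 3: +6 new -> 16 infected
Step 4: +7 new -> 23 infected
Step 5: +8 new -> 31 infected
Step 6: +8 new -> 39 infected
Step 7: +5 new -> 44 infected
Step 8: +3 new -> 47 infected
Step 9: +3 new -> 50 infected
Step 10: +2 new -> 52 infected
Step 11: +1 new -> 53 infected
Step 12: +0 new -> 53 infected

Answer: 12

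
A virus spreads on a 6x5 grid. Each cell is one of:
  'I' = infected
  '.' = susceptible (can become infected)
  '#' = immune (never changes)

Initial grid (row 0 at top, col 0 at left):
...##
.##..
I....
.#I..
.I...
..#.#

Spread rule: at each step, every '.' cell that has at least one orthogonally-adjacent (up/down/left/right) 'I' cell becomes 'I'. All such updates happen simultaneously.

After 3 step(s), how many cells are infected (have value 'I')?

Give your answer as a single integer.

Step 0 (initial): 3 infected
Step 1: +8 new -> 11 infected
Step 2: +5 new -> 16 infected
Step 3: +5 new -> 21 infected

Answer: 21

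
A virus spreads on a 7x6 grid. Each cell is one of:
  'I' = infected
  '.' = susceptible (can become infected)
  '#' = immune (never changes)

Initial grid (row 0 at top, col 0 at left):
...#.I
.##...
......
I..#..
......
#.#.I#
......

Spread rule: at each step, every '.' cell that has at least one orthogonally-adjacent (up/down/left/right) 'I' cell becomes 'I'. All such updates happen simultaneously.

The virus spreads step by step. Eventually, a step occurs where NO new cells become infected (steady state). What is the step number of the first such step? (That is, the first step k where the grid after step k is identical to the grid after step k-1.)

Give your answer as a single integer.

Step 0 (initial): 3 infected
Step 1: +8 new -> 11 infected
Step 2: +11 new -> 22 infected
Step 3: +8 new -> 30 infected
Step 4: +3 new -> 33 infected
Step 5: +2 new -> 35 infected
Step 6: +0 new -> 35 infected

Answer: 6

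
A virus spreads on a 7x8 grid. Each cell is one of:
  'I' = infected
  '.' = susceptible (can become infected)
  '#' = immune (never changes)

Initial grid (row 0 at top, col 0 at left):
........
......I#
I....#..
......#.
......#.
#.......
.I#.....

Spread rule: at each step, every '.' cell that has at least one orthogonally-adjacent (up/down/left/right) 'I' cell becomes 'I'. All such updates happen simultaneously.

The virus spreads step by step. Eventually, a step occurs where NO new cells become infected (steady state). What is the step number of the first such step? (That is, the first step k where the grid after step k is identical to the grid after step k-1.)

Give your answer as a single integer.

Step 0 (initial): 3 infected
Step 1: +8 new -> 11 infected
Step 2: +11 new -> 22 infected
Step 3: +10 new -> 32 infected
Step 4: +8 new -> 40 infected
Step 5: +5 new -> 45 infected
Step 6: +4 new -> 49 infected
Step 7: +1 new -> 50 infected
Step 8: +0 new -> 50 infected

Answer: 8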